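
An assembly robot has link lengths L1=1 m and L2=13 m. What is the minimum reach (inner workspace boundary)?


Given: L1 = 1 m, L2 = 13 m
For a 2-link planar arm, min reach = |L1 - L2| (second link folded back)
Min reach = |1 - 13|
Min reach = 12 m

12 m


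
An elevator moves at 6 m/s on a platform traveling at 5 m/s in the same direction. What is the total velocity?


Given: object velocity = 6 m/s, platform velocity = 5 m/s (same direction)
Using classical velocity addition: v_total = v_object + v_platform
v_total = 6 + 5
v_total = 11 m/s

11 m/s


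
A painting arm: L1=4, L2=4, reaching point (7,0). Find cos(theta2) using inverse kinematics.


Given: L1 = 4, L2 = 4, target (x, y) = (7, 0)
Using cos(theta2) = (x^2 + y^2 - L1^2 - L2^2) / (2*L1*L2)
x^2 + y^2 = 7^2 + 0 = 49
L1^2 + L2^2 = 16 + 16 = 32
Numerator = 49 - 32 = 17
Denominator = 2*4*4 = 32
cos(theta2) = 17/32 = 17/32

17/32


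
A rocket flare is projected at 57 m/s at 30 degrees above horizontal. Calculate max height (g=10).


Given: v0 = 57 m/s, theta = 30 deg, g = 10 m/s^2
sin^2(30) = 1/4
Using H = v0^2 * sin^2(theta) / (2*g)
H = 57^2 * 1/4 / (2*10)
H = 3249 * 1/4 / 20
H = 3249/4 / 20
H = 3249/80 m

3249/80 m


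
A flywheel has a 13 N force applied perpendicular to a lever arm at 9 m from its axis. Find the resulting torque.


Given: F = 13 N, r = 9 m, angle = 90 deg (perpendicular)
Using tau = F * r * sin(90)
sin(90) = 1
tau = 13 * 9 * 1
tau = 117 Nm

117 Nm


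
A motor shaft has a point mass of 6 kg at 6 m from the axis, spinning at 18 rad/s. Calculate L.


Given: m = 6 kg, r = 6 m, omega = 18 rad/s
For a point mass: I = m*r^2
I = 6*6^2 = 6*36 = 216
L = I*omega = 216*18
L = 3888 kg*m^2/s

3888 kg*m^2/s


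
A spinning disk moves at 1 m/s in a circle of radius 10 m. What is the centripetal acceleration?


Given: v = 1 m/s, r = 10 m
Using a_c = v^2 / r
a_c = 1^2 / 10
a_c = 1 / 10
a_c = 1/10 m/s^2

1/10 m/s^2


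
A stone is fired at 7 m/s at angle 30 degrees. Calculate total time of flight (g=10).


Given: v0 = 7 m/s, theta = 30 deg, g = 10 m/s^2
sin(30) = 1/2
Using T = 2*v0*sin(theta) / g
T = 2*7*1/2 / 10
T = 7 / 10
T = 7/10 s

7/10 s


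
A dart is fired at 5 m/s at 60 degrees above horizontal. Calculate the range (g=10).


Given: v0 = 5 m/s, theta = 60 deg, g = 10 m/s^2
sin(2*60) = sin(120) = sqrt(3)/2
Using R = v0^2 * sin(2*theta) / g
R = 5^2 * (sqrt(3)/2) / 10
R = 25 * sqrt(3) / 20
R = 5/4*sqrt(3) m

5/4*sqrt(3) m


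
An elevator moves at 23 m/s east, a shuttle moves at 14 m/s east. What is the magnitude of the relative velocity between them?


Given: v_A = 23 m/s east, v_B = 14 m/s east
Both move in the same direction; relative speed = |v_A - v_B|
|23 - 14| = |9|
= 9 m/s

9 m/s


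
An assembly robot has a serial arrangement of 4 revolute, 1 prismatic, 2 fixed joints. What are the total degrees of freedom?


Given: serial robot with 4 revolute, 1 prismatic, 2 fixed joints
DOF contribution per joint type: revolute=1, prismatic=1, spherical=3, fixed=0
DOF = 4*1 + 1*1 + 2*0
DOF = 5

5


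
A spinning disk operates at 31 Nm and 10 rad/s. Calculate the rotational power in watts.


Given: tau = 31 Nm, omega = 10 rad/s
Using P = tau * omega
P = 31 * 10
P = 310 W

310 W


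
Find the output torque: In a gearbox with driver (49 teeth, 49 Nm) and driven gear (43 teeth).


Given: N1 = 49, N2 = 43, T1 = 49 Nm
Using T2/T1 = N2/N1
T2 = T1 * N2 / N1
T2 = 49 * 43 / 49
T2 = 2107 / 49
T2 = 43 Nm

43 Nm


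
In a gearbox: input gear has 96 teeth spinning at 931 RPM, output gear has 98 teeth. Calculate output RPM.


Given: N1 = 96 teeth, w1 = 931 RPM, N2 = 98 teeth
Using N1*w1 = N2*w2
w2 = N1*w1 / N2
w2 = 96*931 / 98
w2 = 89376 / 98
w2 = 912 RPM

912 RPM


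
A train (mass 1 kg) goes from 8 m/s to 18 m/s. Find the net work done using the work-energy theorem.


Given: m = 1 kg, v0 = 8 m/s, v = 18 m/s
Using W = (1/2)*m*(v^2 - v0^2)
v^2 = 18^2 = 324
v0^2 = 8^2 = 64
v^2 - v0^2 = 324 - 64 = 260
W = (1/2)*1*260 = 130 J

130 J


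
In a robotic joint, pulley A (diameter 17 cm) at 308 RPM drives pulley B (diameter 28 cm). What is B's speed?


Given: D1 = 17 cm, w1 = 308 RPM, D2 = 28 cm
Using D1*w1 = D2*w2
w2 = D1*w1 / D2
w2 = 17*308 / 28
w2 = 5236 / 28
w2 = 187 RPM

187 RPM


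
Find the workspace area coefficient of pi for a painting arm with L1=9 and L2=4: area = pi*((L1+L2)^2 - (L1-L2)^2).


Given: L1 = 9, L2 = 4
(L1+L2)^2 = (13)^2 = 169
(L1-L2)^2 = (5)^2 = 25
Difference = 169 - 25 = 144
This equals 4*L1*L2 = 4*9*4 = 144
Workspace area = 144*pi

144


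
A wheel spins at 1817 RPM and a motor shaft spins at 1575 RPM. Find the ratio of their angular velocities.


Given: RPM_A = 1817, RPM_B = 1575
omega = 2*pi*RPM/60, so omega_A/omega_B = RPM_A / RPM_B
omega_A/omega_B = 1817 / 1575
omega_A/omega_B = 1817/1575

1817/1575


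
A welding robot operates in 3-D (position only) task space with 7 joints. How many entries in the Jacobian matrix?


Given: task space dimension = 3, joints = 7
Jacobian is a 3 x 7 matrix
Total entries = rows * columns
Total = 3 * 7
Total = 21

21


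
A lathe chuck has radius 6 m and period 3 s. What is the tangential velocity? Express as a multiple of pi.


Given: radius r = 6 m, period T = 3 s
Using v = 2*pi*r / T
v = 2*pi*6 / 3
v = 12*pi / 3
v = 4*pi m/s

4*pi m/s


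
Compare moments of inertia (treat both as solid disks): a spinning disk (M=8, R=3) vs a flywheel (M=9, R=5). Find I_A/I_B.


Given: M1=8 kg, R1=3 m, M2=9 kg, R2=5 m
For a disk: I = (1/2)*M*R^2, so I_A/I_B = (M1*R1^2)/(M2*R2^2)
M1*R1^2 = 8*9 = 72
M2*R2^2 = 9*25 = 225
I_A/I_B = 72/225 = 8/25

8/25


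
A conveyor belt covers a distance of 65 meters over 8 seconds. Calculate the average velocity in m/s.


Given: distance d = 65 m, time t = 8 s
Using v = d / t
v = 65 / 8
v = 65/8 m/s

65/8 m/s


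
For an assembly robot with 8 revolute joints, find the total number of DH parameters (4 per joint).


Given: 8 joints, 4 DH parameters per joint (d, theta, a, alpha)
Total DH parameters = number_of_joints * 4
Total = 8 * 4
Total = 32

32


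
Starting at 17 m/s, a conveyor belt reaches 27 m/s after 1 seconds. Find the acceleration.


Given: initial velocity v0 = 17 m/s, final velocity v = 27 m/s, time t = 1 s
Using a = (v - v0) / t
a = (27 - 17) / 1
a = 10 / 1
a = 10 m/s^2

10 m/s^2


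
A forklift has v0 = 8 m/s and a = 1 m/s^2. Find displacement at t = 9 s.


Given: v0 = 8 m/s, a = 1 m/s^2, t = 9 s
Using s = v0*t + (1/2)*a*t^2
s = 8*9 + (1/2)*1*9^2
s = 72 + (1/2)*81
s = 72 + 81/2
s = 225/2

225/2 m


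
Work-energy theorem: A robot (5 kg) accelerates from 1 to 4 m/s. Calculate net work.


Given: m = 5 kg, v0 = 1 m/s, v = 4 m/s
Using W = (1/2)*m*(v^2 - v0^2)
v^2 = 4^2 = 16
v0^2 = 1^2 = 1
v^2 - v0^2 = 16 - 1 = 15
W = (1/2)*5*15 = 75/2 J

75/2 J


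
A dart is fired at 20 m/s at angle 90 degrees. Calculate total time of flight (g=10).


Given: v0 = 20 m/s, theta = 90 deg, g = 10 m/s^2
sin(90) = 1
Using T = 2*v0*sin(theta) / g
T = 2*20*1 / 10
T = 40 / 10
T = 4 s

4 s


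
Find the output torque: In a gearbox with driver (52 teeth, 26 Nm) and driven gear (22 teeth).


Given: N1 = 52, N2 = 22, T1 = 26 Nm
Using T2/T1 = N2/N1
T2 = T1 * N2 / N1
T2 = 26 * 22 / 52
T2 = 572 / 52
T2 = 11 Nm

11 Nm


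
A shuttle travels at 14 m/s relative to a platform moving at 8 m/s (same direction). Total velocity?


Given: object velocity = 14 m/s, platform velocity = 8 m/s (same direction)
Using classical velocity addition: v_total = v_object + v_platform
v_total = 14 + 8
v_total = 22 m/s

22 m/s


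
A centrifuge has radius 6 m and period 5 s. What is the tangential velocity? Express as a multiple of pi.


Given: radius r = 6 m, period T = 5 s
Using v = 2*pi*r / T
v = 2*pi*6 / 5
v = 12*pi / 5
v = 12/5*pi m/s

12/5*pi m/s


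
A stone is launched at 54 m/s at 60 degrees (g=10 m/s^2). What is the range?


Given: v0 = 54 m/s, theta = 60 deg, g = 10 m/s^2
sin(2*60) = sin(120) = sqrt(3)/2
Using R = v0^2 * sin(2*theta) / g
R = 54^2 * (sqrt(3)/2) / 10
R = 2916 * sqrt(3) / 20
R = 729/5*sqrt(3) m

729/5*sqrt(3) m


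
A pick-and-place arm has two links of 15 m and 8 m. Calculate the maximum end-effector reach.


Given: L1 = 15 m, L2 = 8 m
For a 2-link planar arm, max reach = L1 + L2 (fully extended)
Max reach = 15 + 8
Max reach = 23 m

23 m


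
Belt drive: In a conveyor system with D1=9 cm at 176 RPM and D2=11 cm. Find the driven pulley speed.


Given: D1 = 9 cm, w1 = 176 RPM, D2 = 11 cm
Using D1*w1 = D2*w2
w2 = D1*w1 / D2
w2 = 9*176 / 11
w2 = 1584 / 11
w2 = 144 RPM

144 RPM


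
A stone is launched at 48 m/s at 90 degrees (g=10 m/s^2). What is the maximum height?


Given: v0 = 48 m/s, theta = 90 deg, g = 10 m/s^2
sin^2(90) = 1
Using H = v0^2 * sin^2(theta) / (2*g)
H = 48^2 * 1 / (2*10)
H = 2304 * 1 / 20
H = 2304 / 20
H = 576/5 m

576/5 m


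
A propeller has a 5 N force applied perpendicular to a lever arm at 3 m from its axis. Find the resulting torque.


Given: F = 5 N, r = 3 m, angle = 90 deg (perpendicular)
Using tau = F * r * sin(90)
sin(90) = 1
tau = 5 * 3 * 1
tau = 15 Nm

15 Nm


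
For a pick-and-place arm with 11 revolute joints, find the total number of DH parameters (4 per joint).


Given: 11 joints, 4 DH parameters per joint (d, theta, a, alpha)
Total DH parameters = number_of_joints * 4
Total = 11 * 4
Total = 44

44


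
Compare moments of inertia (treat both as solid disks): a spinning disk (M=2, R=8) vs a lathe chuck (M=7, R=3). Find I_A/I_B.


Given: M1=2 kg, R1=8 m, M2=7 kg, R2=3 m
For a disk: I = (1/2)*M*R^2, so I_A/I_B = (M1*R1^2)/(M2*R2^2)
M1*R1^2 = 2*64 = 128
M2*R2^2 = 7*9 = 63
I_A/I_B = 128/63 = 128/63

128/63


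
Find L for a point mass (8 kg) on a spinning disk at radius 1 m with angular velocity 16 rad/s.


Given: m = 8 kg, r = 1 m, omega = 16 rad/s
For a point mass: I = m*r^2
I = 8*1^2 = 8*1 = 8
L = I*omega = 8*16
L = 128 kg*m^2/s

128 kg*m^2/s


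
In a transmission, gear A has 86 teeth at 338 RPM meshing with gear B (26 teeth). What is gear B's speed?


Given: N1 = 86 teeth, w1 = 338 RPM, N2 = 26 teeth
Using N1*w1 = N2*w2
w2 = N1*w1 / N2
w2 = 86*338 / 26
w2 = 29068 / 26
w2 = 1118 RPM

1118 RPM


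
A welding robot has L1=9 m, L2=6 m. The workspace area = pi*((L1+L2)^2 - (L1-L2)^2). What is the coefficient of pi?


Given: L1 = 9, L2 = 6
(L1+L2)^2 = (15)^2 = 225
(L1-L2)^2 = (3)^2 = 9
Difference = 225 - 9 = 216
This equals 4*L1*L2 = 4*9*6 = 216
Workspace area = 216*pi

216


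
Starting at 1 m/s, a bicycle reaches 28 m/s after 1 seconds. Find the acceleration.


Given: initial velocity v0 = 1 m/s, final velocity v = 28 m/s, time t = 1 s
Using a = (v - v0) / t
a = (28 - 1) / 1
a = 27 / 1
a = 27 m/s^2

27 m/s^2


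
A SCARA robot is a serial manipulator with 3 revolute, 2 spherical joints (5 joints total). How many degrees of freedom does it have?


Given: serial robot with 3 revolute, 2 spherical joints
DOF contribution per joint type: revolute=1, prismatic=1, spherical=3, fixed=0
DOF = 3*1 + 2*3
DOF = 9

9


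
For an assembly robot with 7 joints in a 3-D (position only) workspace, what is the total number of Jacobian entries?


Given: task space dimension = 3, joints = 7
Jacobian is a 3 x 7 matrix
Total entries = rows * columns
Total = 3 * 7
Total = 21

21


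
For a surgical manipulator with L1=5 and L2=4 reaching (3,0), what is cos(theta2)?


Given: L1 = 5, L2 = 4, target (x, y) = (3, 0)
Using cos(theta2) = (x^2 + y^2 - L1^2 - L2^2) / (2*L1*L2)
x^2 + y^2 = 3^2 + 0 = 9
L1^2 + L2^2 = 25 + 16 = 41
Numerator = 9 - 41 = -32
Denominator = 2*5*4 = 40
cos(theta2) = -32/40 = -4/5

-4/5


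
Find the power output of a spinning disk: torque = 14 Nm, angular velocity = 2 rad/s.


Given: tau = 14 Nm, omega = 2 rad/s
Using P = tau * omega
P = 14 * 2
P = 28 W

28 W


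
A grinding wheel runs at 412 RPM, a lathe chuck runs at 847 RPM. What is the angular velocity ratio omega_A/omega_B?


Given: RPM_A = 412, RPM_B = 847
omega = 2*pi*RPM/60, so omega_A/omega_B = RPM_A / RPM_B
omega_A/omega_B = 412 / 847
omega_A/omega_B = 412/847

412/847


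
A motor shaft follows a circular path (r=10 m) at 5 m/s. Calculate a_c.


Given: v = 5 m/s, r = 10 m
Using a_c = v^2 / r
a_c = 5^2 / 10
a_c = 25 / 10
a_c = 5/2 m/s^2

5/2 m/s^2


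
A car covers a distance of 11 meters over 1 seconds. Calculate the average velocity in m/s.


Given: distance d = 11 m, time t = 1 s
Using v = d / t
v = 11 / 1
v = 11 m/s

11 m/s


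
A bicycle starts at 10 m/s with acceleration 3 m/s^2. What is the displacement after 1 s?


Given: v0 = 10 m/s, a = 3 m/s^2, t = 1 s
Using s = v0*t + (1/2)*a*t^2
s = 10*1 + (1/2)*3*1^2
s = 10 + (1/2)*3
s = 10 + 3/2
s = 23/2

23/2 m


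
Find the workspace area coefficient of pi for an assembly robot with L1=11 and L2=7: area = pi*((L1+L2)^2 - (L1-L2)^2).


Given: L1 = 11, L2 = 7
(L1+L2)^2 = (18)^2 = 324
(L1-L2)^2 = (4)^2 = 16
Difference = 324 - 16 = 308
This equals 4*L1*L2 = 4*11*7 = 308
Workspace area = 308*pi

308


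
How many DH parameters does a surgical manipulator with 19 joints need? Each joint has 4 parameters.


Given: 19 joints, 4 DH parameters per joint (d, theta, a, alpha)
Total DH parameters = number_of_joints * 4
Total = 19 * 4
Total = 76

76


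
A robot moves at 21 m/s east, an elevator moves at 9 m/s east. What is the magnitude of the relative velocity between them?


Given: v_A = 21 m/s east, v_B = 9 m/s east
Both move in the same direction; relative speed = |v_A - v_B|
|21 - 9| = |12|
= 12 m/s

12 m/s


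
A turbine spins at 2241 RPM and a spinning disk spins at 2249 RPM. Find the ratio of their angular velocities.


Given: RPM_A = 2241, RPM_B = 2249
omega = 2*pi*RPM/60, so omega_A/omega_B = RPM_A / RPM_B
omega_A/omega_B = 2241 / 2249
omega_A/omega_B = 2241/2249

2241/2249


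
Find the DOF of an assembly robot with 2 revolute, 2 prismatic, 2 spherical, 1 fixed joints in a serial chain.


Given: serial robot with 2 revolute, 2 prismatic, 2 spherical, 1 fixed joints
DOF contribution per joint type: revolute=1, prismatic=1, spherical=3, fixed=0
DOF = 2*1 + 2*1 + 2*3 + 1*0
DOF = 10

10


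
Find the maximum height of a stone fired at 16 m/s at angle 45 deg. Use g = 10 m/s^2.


Given: v0 = 16 m/s, theta = 45 deg, g = 10 m/s^2
sin^2(45) = 1/2
Using H = v0^2 * sin^2(theta) / (2*g)
H = 16^2 * 1/2 / (2*10)
H = 256 * 1/2 / 20
H = 128 / 20
H = 32/5 m

32/5 m


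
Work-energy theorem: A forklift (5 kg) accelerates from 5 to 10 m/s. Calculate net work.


Given: m = 5 kg, v0 = 5 m/s, v = 10 m/s
Using W = (1/2)*m*(v^2 - v0^2)
v^2 = 10^2 = 100
v0^2 = 5^2 = 25
v^2 - v0^2 = 100 - 25 = 75
W = (1/2)*5*75 = 375/2 J

375/2 J


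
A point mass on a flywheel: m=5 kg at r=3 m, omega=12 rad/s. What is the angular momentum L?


Given: m = 5 kg, r = 3 m, omega = 12 rad/s
For a point mass: I = m*r^2
I = 5*3^2 = 5*9 = 45
L = I*omega = 45*12
L = 540 kg*m^2/s

540 kg*m^2/s


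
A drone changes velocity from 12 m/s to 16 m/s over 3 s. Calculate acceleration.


Given: initial velocity v0 = 12 m/s, final velocity v = 16 m/s, time t = 3 s
Using a = (v - v0) / t
a = (16 - 12) / 3
a = 4 / 3
a = 4/3 m/s^2

4/3 m/s^2


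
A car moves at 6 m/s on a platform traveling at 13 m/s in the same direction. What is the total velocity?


Given: object velocity = 6 m/s, platform velocity = 13 m/s (same direction)
Using classical velocity addition: v_total = v_object + v_platform
v_total = 6 + 13
v_total = 19 m/s

19 m/s


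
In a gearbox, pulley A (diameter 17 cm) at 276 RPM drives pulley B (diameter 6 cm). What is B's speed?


Given: D1 = 17 cm, w1 = 276 RPM, D2 = 6 cm
Using D1*w1 = D2*w2
w2 = D1*w1 / D2
w2 = 17*276 / 6
w2 = 4692 / 6
w2 = 782 RPM

782 RPM


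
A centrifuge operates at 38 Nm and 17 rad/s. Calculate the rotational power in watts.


Given: tau = 38 Nm, omega = 17 rad/s
Using P = tau * omega
P = 38 * 17
P = 646 W

646 W


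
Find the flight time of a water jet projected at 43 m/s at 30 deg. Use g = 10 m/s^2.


Given: v0 = 43 m/s, theta = 30 deg, g = 10 m/s^2
sin(30) = 1/2
Using T = 2*v0*sin(theta) / g
T = 2*43*1/2 / 10
T = 43 / 10
T = 43/10 s

43/10 s


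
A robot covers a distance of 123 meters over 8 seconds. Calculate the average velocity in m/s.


Given: distance d = 123 m, time t = 8 s
Using v = d / t
v = 123 / 8
v = 123/8 m/s

123/8 m/s


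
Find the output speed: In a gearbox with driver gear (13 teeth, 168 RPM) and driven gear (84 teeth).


Given: N1 = 13 teeth, w1 = 168 RPM, N2 = 84 teeth
Using N1*w1 = N2*w2
w2 = N1*w1 / N2
w2 = 13*168 / 84
w2 = 2184 / 84
w2 = 26 RPM

26 RPM


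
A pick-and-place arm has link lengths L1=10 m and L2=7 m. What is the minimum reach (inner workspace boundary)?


Given: L1 = 10 m, L2 = 7 m
For a 2-link planar arm, min reach = |L1 - L2| (second link folded back)
Min reach = |10 - 7|
Min reach = 3 m

3 m


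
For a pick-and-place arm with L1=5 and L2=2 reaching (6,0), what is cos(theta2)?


Given: L1 = 5, L2 = 2, target (x, y) = (6, 0)
Using cos(theta2) = (x^2 + y^2 - L1^2 - L2^2) / (2*L1*L2)
x^2 + y^2 = 6^2 + 0 = 36
L1^2 + L2^2 = 25 + 4 = 29
Numerator = 36 - 29 = 7
Denominator = 2*5*2 = 20
cos(theta2) = 7/20 = 7/20

7/20


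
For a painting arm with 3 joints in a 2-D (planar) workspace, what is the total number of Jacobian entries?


Given: task space dimension = 2, joints = 3
Jacobian is a 2 x 3 matrix
Total entries = rows * columns
Total = 2 * 3
Total = 6

6


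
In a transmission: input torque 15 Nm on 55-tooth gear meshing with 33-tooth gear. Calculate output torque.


Given: N1 = 55, N2 = 33, T1 = 15 Nm
Using T2/T1 = N2/N1
T2 = T1 * N2 / N1
T2 = 15 * 33 / 55
T2 = 495 / 55
T2 = 9 Nm

9 Nm


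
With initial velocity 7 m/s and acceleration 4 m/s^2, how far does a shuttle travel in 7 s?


Given: v0 = 7 m/s, a = 4 m/s^2, t = 7 s
Using s = v0*t + (1/2)*a*t^2
s = 7*7 + (1/2)*4*7^2
s = 49 + (1/2)*196
s = 49 + 98
s = 147

147 m


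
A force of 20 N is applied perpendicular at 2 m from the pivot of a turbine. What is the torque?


Given: F = 20 N, r = 2 m, angle = 90 deg (perpendicular)
Using tau = F * r * sin(90)
sin(90) = 1
tau = 20 * 2 * 1
tau = 40 Nm

40 Nm


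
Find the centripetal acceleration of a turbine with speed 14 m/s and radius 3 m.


Given: v = 14 m/s, r = 3 m
Using a_c = v^2 / r
a_c = 14^2 / 3
a_c = 196 / 3
a_c = 196/3 m/s^2

196/3 m/s^2


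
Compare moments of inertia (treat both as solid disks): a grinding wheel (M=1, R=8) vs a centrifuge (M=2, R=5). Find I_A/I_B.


Given: M1=1 kg, R1=8 m, M2=2 kg, R2=5 m
For a disk: I = (1/2)*M*R^2, so I_A/I_B = (M1*R1^2)/(M2*R2^2)
M1*R1^2 = 1*64 = 64
M2*R2^2 = 2*25 = 50
I_A/I_B = 64/50 = 32/25

32/25


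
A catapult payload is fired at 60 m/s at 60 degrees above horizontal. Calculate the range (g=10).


Given: v0 = 60 m/s, theta = 60 deg, g = 10 m/s^2
sin(2*60) = sin(120) = sqrt(3)/2
Using R = v0^2 * sin(2*theta) / g
R = 60^2 * (sqrt(3)/2) / 10
R = 3600 * sqrt(3) / 20
R = 180*sqrt(3) m

180*sqrt(3) m


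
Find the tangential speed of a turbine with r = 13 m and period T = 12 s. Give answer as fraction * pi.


Given: radius r = 13 m, period T = 12 s
Using v = 2*pi*r / T
v = 2*pi*13 / 12
v = 26*pi / 12
v = 13/6*pi m/s

13/6*pi m/s


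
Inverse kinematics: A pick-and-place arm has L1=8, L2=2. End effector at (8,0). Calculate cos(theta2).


Given: L1 = 8, L2 = 2, target (x, y) = (8, 0)
Using cos(theta2) = (x^2 + y^2 - L1^2 - L2^2) / (2*L1*L2)
x^2 + y^2 = 8^2 + 0 = 64
L1^2 + L2^2 = 64 + 4 = 68
Numerator = 64 - 68 = -4
Denominator = 2*8*2 = 32
cos(theta2) = -4/32 = -1/8

-1/8


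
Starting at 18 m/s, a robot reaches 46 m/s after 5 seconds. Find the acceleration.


Given: initial velocity v0 = 18 m/s, final velocity v = 46 m/s, time t = 5 s
Using a = (v - v0) / t
a = (46 - 18) / 5
a = 28 / 5
a = 28/5 m/s^2

28/5 m/s^2


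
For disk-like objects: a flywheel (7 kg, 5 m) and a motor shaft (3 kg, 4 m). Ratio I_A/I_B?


Given: M1=7 kg, R1=5 m, M2=3 kg, R2=4 m
For a disk: I = (1/2)*M*R^2, so I_A/I_B = (M1*R1^2)/(M2*R2^2)
M1*R1^2 = 7*25 = 175
M2*R2^2 = 3*16 = 48
I_A/I_B = 175/48 = 175/48

175/48


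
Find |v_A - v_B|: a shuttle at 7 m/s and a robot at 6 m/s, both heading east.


Given: v_A = 7 m/s east, v_B = 6 m/s east
Both move in the same direction; relative speed = |v_A - v_B|
|7 - 6| = |1|
= 1 m/s

1 m/s


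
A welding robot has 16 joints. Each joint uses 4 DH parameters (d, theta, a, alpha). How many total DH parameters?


Given: 16 joints, 4 DH parameters per joint (d, theta, a, alpha)
Total DH parameters = number_of_joints * 4
Total = 16 * 4
Total = 64

64


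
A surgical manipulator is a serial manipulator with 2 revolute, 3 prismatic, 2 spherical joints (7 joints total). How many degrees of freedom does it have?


Given: serial robot with 2 revolute, 3 prismatic, 2 spherical joints
DOF contribution per joint type: revolute=1, prismatic=1, spherical=3, fixed=0
DOF = 2*1 + 3*1 + 2*3
DOF = 11

11


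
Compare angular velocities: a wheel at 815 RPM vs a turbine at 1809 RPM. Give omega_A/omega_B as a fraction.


Given: RPM_A = 815, RPM_B = 1809
omega = 2*pi*RPM/60, so omega_A/omega_B = RPM_A / RPM_B
omega_A/omega_B = 815 / 1809
omega_A/omega_B = 815/1809

815/1809


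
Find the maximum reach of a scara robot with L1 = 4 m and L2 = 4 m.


Given: L1 = 4 m, L2 = 4 m
For a 2-link planar arm, max reach = L1 + L2 (fully extended)
Max reach = 4 + 4
Max reach = 8 m

8 m


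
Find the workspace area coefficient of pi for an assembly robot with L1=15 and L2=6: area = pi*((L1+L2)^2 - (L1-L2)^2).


Given: L1 = 15, L2 = 6
(L1+L2)^2 = (21)^2 = 441
(L1-L2)^2 = (9)^2 = 81
Difference = 441 - 81 = 360
This equals 4*L1*L2 = 4*15*6 = 360
Workspace area = 360*pi

360


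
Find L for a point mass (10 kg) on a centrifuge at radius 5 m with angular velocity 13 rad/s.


Given: m = 10 kg, r = 5 m, omega = 13 rad/s
For a point mass: I = m*r^2
I = 10*5^2 = 10*25 = 250
L = I*omega = 250*13
L = 3250 kg*m^2/s

3250 kg*m^2/s


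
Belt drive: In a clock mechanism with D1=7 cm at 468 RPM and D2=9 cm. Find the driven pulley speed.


Given: D1 = 7 cm, w1 = 468 RPM, D2 = 9 cm
Using D1*w1 = D2*w2
w2 = D1*w1 / D2
w2 = 7*468 / 9
w2 = 3276 / 9
w2 = 364 RPM

364 RPM


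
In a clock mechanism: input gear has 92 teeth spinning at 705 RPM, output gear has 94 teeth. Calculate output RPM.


Given: N1 = 92 teeth, w1 = 705 RPM, N2 = 94 teeth
Using N1*w1 = N2*w2
w2 = N1*w1 / N2
w2 = 92*705 / 94
w2 = 64860 / 94
w2 = 690 RPM

690 RPM


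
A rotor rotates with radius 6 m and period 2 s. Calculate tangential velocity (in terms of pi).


Given: radius r = 6 m, period T = 2 s
Using v = 2*pi*r / T
v = 2*pi*6 / 2
v = 12*pi / 2
v = 6*pi m/s

6*pi m/s


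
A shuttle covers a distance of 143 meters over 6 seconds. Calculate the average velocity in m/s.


Given: distance d = 143 m, time t = 6 s
Using v = d / t
v = 143 / 6
v = 143/6 m/s

143/6 m/s


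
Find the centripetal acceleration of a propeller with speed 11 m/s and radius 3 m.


Given: v = 11 m/s, r = 3 m
Using a_c = v^2 / r
a_c = 11^2 / 3
a_c = 121 / 3
a_c = 121/3 m/s^2

121/3 m/s^2


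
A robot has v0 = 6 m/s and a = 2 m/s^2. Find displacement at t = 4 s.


Given: v0 = 6 m/s, a = 2 m/s^2, t = 4 s
Using s = v0*t + (1/2)*a*t^2
s = 6*4 + (1/2)*2*4^2
s = 24 + (1/2)*32
s = 24 + 16
s = 40

40 m


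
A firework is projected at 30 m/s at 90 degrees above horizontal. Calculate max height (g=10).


Given: v0 = 30 m/s, theta = 90 deg, g = 10 m/s^2
sin^2(90) = 1
Using H = v0^2 * sin^2(theta) / (2*g)
H = 30^2 * 1 / (2*10)
H = 900 * 1 / 20
H = 900 / 20
H = 45 m

45 m


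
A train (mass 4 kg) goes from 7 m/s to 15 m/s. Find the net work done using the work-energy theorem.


Given: m = 4 kg, v0 = 7 m/s, v = 15 m/s
Using W = (1/2)*m*(v^2 - v0^2)
v^2 = 15^2 = 225
v0^2 = 7^2 = 49
v^2 - v0^2 = 225 - 49 = 176
W = (1/2)*4*176 = 352 J

352 J


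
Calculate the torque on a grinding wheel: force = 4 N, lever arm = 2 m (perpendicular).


Given: F = 4 N, r = 2 m, angle = 90 deg (perpendicular)
Using tau = F * r * sin(90)
sin(90) = 1
tau = 4 * 2 * 1
tau = 8 Nm

8 Nm


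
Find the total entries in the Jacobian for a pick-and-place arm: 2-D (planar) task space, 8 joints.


Given: task space dimension = 2, joints = 8
Jacobian is a 2 x 8 matrix
Total entries = rows * columns
Total = 2 * 8
Total = 16

16


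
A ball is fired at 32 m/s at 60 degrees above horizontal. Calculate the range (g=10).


Given: v0 = 32 m/s, theta = 60 deg, g = 10 m/s^2
sin(2*60) = sin(120) = sqrt(3)/2
Using R = v0^2 * sin(2*theta) / g
R = 32^2 * (sqrt(3)/2) / 10
R = 1024 * sqrt(3) / 20
R = 256/5*sqrt(3) m

256/5*sqrt(3) m


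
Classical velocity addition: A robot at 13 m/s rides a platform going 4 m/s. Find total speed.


Given: object velocity = 13 m/s, platform velocity = 4 m/s (same direction)
Using classical velocity addition: v_total = v_object + v_platform
v_total = 13 + 4
v_total = 17 m/s

17 m/s


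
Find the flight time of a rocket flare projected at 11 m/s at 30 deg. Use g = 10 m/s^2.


Given: v0 = 11 m/s, theta = 30 deg, g = 10 m/s^2
sin(30) = 1/2
Using T = 2*v0*sin(theta) / g
T = 2*11*1/2 / 10
T = 11 / 10
T = 11/10 s

11/10 s


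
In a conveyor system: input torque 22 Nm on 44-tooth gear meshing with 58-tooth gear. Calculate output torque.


Given: N1 = 44, N2 = 58, T1 = 22 Nm
Using T2/T1 = N2/N1
T2 = T1 * N2 / N1
T2 = 22 * 58 / 44
T2 = 1276 / 44
T2 = 29 Nm

29 Nm


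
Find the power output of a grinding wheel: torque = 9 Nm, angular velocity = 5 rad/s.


Given: tau = 9 Nm, omega = 5 rad/s
Using P = tau * omega
P = 9 * 5
P = 45 W

45 W


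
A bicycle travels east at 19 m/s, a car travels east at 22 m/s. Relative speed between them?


Given: v_A = 19 m/s east, v_B = 22 m/s east
Both move in the same direction; relative speed = |v_A - v_B|
|19 - 22| = |-3|
= 3 m/s

3 m/s


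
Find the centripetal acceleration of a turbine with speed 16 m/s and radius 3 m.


Given: v = 16 m/s, r = 3 m
Using a_c = v^2 / r
a_c = 16^2 / 3
a_c = 256 / 3
a_c = 256/3 m/s^2

256/3 m/s^2


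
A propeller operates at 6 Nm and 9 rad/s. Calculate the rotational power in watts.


Given: tau = 6 Nm, omega = 9 rad/s
Using P = tau * omega
P = 6 * 9
P = 54 W

54 W


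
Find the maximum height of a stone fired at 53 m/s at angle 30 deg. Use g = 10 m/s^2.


Given: v0 = 53 m/s, theta = 30 deg, g = 10 m/s^2
sin^2(30) = 1/4
Using H = v0^2 * sin^2(theta) / (2*g)
H = 53^2 * 1/4 / (2*10)
H = 2809 * 1/4 / 20
H = 2809/4 / 20
H = 2809/80 m

2809/80 m


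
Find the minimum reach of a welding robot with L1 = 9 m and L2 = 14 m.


Given: L1 = 9 m, L2 = 14 m
For a 2-link planar arm, min reach = |L1 - L2| (second link folded back)
Min reach = |9 - 14|
Min reach = 5 m

5 m


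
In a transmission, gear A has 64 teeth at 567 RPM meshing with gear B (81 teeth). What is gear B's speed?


Given: N1 = 64 teeth, w1 = 567 RPM, N2 = 81 teeth
Using N1*w1 = N2*w2
w2 = N1*w1 / N2
w2 = 64*567 / 81
w2 = 36288 / 81
w2 = 448 RPM

448 RPM


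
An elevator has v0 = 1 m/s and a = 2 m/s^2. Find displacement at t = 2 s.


Given: v0 = 1 m/s, a = 2 m/s^2, t = 2 s
Using s = v0*t + (1/2)*a*t^2
s = 1*2 + (1/2)*2*2^2
s = 2 + (1/2)*8
s = 2 + 4
s = 6

6 m


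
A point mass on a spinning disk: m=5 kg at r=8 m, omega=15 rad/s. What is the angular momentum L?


Given: m = 5 kg, r = 8 m, omega = 15 rad/s
For a point mass: I = m*r^2
I = 5*8^2 = 5*64 = 320
L = I*omega = 320*15
L = 4800 kg*m^2/s

4800 kg*m^2/s


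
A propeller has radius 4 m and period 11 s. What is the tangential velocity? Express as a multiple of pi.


Given: radius r = 4 m, period T = 11 s
Using v = 2*pi*r / T
v = 2*pi*4 / 11
v = 8*pi / 11
v = 8/11*pi m/s

8/11*pi m/s


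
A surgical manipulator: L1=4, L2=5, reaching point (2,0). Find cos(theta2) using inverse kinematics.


Given: L1 = 4, L2 = 5, target (x, y) = (2, 0)
Using cos(theta2) = (x^2 + y^2 - L1^2 - L2^2) / (2*L1*L2)
x^2 + y^2 = 2^2 + 0 = 4
L1^2 + L2^2 = 16 + 25 = 41
Numerator = 4 - 41 = -37
Denominator = 2*4*5 = 40
cos(theta2) = -37/40 = -37/40

-37/40


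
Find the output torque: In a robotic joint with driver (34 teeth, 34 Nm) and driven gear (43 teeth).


Given: N1 = 34, N2 = 43, T1 = 34 Nm
Using T2/T1 = N2/N1
T2 = T1 * N2 / N1
T2 = 34 * 43 / 34
T2 = 1462 / 34
T2 = 43 Nm

43 Nm


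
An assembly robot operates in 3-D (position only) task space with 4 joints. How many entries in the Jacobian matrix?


Given: task space dimension = 3, joints = 4
Jacobian is a 3 x 4 matrix
Total entries = rows * columns
Total = 3 * 4
Total = 12

12


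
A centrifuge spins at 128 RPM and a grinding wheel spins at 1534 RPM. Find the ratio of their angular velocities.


Given: RPM_A = 128, RPM_B = 1534
omega = 2*pi*RPM/60, so omega_A/omega_B = RPM_A / RPM_B
omega_A/omega_B = 128 / 1534
omega_A/omega_B = 64/767

64/767


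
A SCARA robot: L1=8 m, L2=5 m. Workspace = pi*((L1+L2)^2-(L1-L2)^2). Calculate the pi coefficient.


Given: L1 = 8, L2 = 5
(L1+L2)^2 = (13)^2 = 169
(L1-L2)^2 = (3)^2 = 9
Difference = 169 - 9 = 160
This equals 4*L1*L2 = 4*8*5 = 160
Workspace area = 160*pi

160


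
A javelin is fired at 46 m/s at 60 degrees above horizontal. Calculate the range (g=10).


Given: v0 = 46 m/s, theta = 60 deg, g = 10 m/s^2
sin(2*60) = sin(120) = sqrt(3)/2
Using R = v0^2 * sin(2*theta) / g
R = 46^2 * (sqrt(3)/2) / 10
R = 2116 * sqrt(3) / 20
R = 529/5*sqrt(3) m

529/5*sqrt(3) m


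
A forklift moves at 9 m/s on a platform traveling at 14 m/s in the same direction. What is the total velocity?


Given: object velocity = 9 m/s, platform velocity = 14 m/s (same direction)
Using classical velocity addition: v_total = v_object + v_platform
v_total = 9 + 14
v_total = 23 m/s

23 m/s


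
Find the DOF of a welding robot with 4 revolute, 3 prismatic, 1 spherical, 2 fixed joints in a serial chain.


Given: serial robot with 4 revolute, 3 prismatic, 1 spherical, 2 fixed joints
DOF contribution per joint type: revolute=1, prismatic=1, spherical=3, fixed=0
DOF = 4*1 + 3*1 + 1*3 + 2*0
DOF = 10

10


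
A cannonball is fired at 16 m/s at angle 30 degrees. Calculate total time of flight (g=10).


Given: v0 = 16 m/s, theta = 30 deg, g = 10 m/s^2
sin(30) = 1/2
Using T = 2*v0*sin(theta) / g
T = 2*16*1/2 / 10
T = 16 / 10
T = 8/5 s

8/5 s


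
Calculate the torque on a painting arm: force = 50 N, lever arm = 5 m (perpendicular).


Given: F = 50 N, r = 5 m, angle = 90 deg (perpendicular)
Using tau = F * r * sin(90)
sin(90) = 1
tau = 50 * 5 * 1
tau = 250 Nm

250 Nm


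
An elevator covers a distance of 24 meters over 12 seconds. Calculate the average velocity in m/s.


Given: distance d = 24 m, time t = 12 s
Using v = d / t
v = 24 / 12
v = 2 m/s

2 m/s


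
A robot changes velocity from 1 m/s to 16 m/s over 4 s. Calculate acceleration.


Given: initial velocity v0 = 1 m/s, final velocity v = 16 m/s, time t = 4 s
Using a = (v - v0) / t
a = (16 - 1) / 4
a = 15 / 4
a = 15/4 m/s^2

15/4 m/s^2


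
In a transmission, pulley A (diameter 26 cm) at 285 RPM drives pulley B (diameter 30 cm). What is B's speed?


Given: D1 = 26 cm, w1 = 285 RPM, D2 = 30 cm
Using D1*w1 = D2*w2
w2 = D1*w1 / D2
w2 = 26*285 / 30
w2 = 7410 / 30
w2 = 247 RPM

247 RPM


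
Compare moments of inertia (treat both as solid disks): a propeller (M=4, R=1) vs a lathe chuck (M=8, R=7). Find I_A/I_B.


Given: M1=4 kg, R1=1 m, M2=8 kg, R2=7 m
For a disk: I = (1/2)*M*R^2, so I_A/I_B = (M1*R1^2)/(M2*R2^2)
M1*R1^2 = 4*1 = 4
M2*R2^2 = 8*49 = 392
I_A/I_B = 4/392 = 1/98

1/98


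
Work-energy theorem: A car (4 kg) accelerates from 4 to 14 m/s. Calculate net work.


Given: m = 4 kg, v0 = 4 m/s, v = 14 m/s
Using W = (1/2)*m*(v^2 - v0^2)
v^2 = 14^2 = 196
v0^2 = 4^2 = 16
v^2 - v0^2 = 196 - 16 = 180
W = (1/2)*4*180 = 360 J

360 J


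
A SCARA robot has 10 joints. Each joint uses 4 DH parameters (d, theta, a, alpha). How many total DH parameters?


Given: 10 joints, 4 DH parameters per joint (d, theta, a, alpha)
Total DH parameters = number_of_joints * 4
Total = 10 * 4
Total = 40

40


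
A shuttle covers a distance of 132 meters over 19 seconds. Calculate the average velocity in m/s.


Given: distance d = 132 m, time t = 19 s
Using v = d / t
v = 132 / 19
v = 132/19 m/s

132/19 m/s


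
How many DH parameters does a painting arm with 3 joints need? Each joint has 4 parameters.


Given: 3 joints, 4 DH parameters per joint (d, theta, a, alpha)
Total DH parameters = number_of_joints * 4
Total = 3 * 4
Total = 12

12


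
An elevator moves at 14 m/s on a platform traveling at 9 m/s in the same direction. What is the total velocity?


Given: object velocity = 14 m/s, platform velocity = 9 m/s (same direction)
Using classical velocity addition: v_total = v_object + v_platform
v_total = 14 + 9
v_total = 23 m/s

23 m/s


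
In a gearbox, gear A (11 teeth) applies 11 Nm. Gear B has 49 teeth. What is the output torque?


Given: N1 = 11, N2 = 49, T1 = 11 Nm
Using T2/T1 = N2/N1
T2 = T1 * N2 / N1
T2 = 11 * 49 / 11
T2 = 539 / 11
T2 = 49 Nm

49 Nm


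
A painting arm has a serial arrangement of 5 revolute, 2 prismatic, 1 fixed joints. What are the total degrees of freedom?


Given: serial robot with 5 revolute, 2 prismatic, 1 fixed joints
DOF contribution per joint type: revolute=1, prismatic=1, spherical=3, fixed=0
DOF = 5*1 + 2*1 + 1*0
DOF = 7

7


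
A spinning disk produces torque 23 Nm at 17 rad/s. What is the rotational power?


Given: tau = 23 Nm, omega = 17 rad/s
Using P = tau * omega
P = 23 * 17
P = 391 W

391 W


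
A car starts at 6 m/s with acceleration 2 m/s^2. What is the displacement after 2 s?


Given: v0 = 6 m/s, a = 2 m/s^2, t = 2 s
Using s = v0*t + (1/2)*a*t^2
s = 6*2 + (1/2)*2*2^2
s = 12 + (1/2)*8
s = 12 + 4
s = 16

16 m


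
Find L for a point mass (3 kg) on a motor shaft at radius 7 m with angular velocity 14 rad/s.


Given: m = 3 kg, r = 7 m, omega = 14 rad/s
For a point mass: I = m*r^2
I = 3*7^2 = 3*49 = 147
L = I*omega = 147*14
L = 2058 kg*m^2/s

2058 kg*m^2/s


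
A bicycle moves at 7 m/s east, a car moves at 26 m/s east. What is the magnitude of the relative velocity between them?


Given: v_A = 7 m/s east, v_B = 26 m/s east
Both move in the same direction; relative speed = |v_A - v_B|
|7 - 26| = |-19|
= 19 m/s

19 m/s


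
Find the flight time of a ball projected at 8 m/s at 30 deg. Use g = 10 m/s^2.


Given: v0 = 8 m/s, theta = 30 deg, g = 10 m/s^2
sin(30) = 1/2
Using T = 2*v0*sin(theta) / g
T = 2*8*1/2 / 10
T = 8 / 10
T = 4/5 s

4/5 s


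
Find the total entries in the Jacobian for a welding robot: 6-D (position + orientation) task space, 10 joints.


Given: task space dimension = 6, joints = 10
Jacobian is a 6 x 10 matrix
Total entries = rows * columns
Total = 6 * 10
Total = 60

60


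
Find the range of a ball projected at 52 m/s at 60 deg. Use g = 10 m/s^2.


Given: v0 = 52 m/s, theta = 60 deg, g = 10 m/s^2
sin(2*60) = sin(120) = sqrt(3)/2
Using R = v0^2 * sin(2*theta) / g
R = 52^2 * (sqrt(3)/2) / 10
R = 2704 * sqrt(3) / 20
R = 676/5*sqrt(3) m

676/5*sqrt(3) m


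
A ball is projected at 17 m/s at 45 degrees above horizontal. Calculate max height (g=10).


Given: v0 = 17 m/s, theta = 45 deg, g = 10 m/s^2
sin^2(45) = 1/2
Using H = v0^2 * sin^2(theta) / (2*g)
H = 17^2 * 1/2 / (2*10)
H = 289 * 1/2 / 20
H = 289/2 / 20
H = 289/40 m

289/40 m


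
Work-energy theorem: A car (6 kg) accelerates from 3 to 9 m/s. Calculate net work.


Given: m = 6 kg, v0 = 3 m/s, v = 9 m/s
Using W = (1/2)*m*(v^2 - v0^2)
v^2 = 9^2 = 81
v0^2 = 3^2 = 9
v^2 - v0^2 = 81 - 9 = 72
W = (1/2)*6*72 = 216 J

216 J


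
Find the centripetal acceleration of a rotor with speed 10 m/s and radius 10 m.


Given: v = 10 m/s, r = 10 m
Using a_c = v^2 / r
a_c = 10^2 / 10
a_c = 100 / 10
a_c = 10 m/s^2

10 m/s^2


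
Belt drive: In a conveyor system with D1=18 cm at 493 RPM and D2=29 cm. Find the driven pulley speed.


Given: D1 = 18 cm, w1 = 493 RPM, D2 = 29 cm
Using D1*w1 = D2*w2
w2 = D1*w1 / D2
w2 = 18*493 / 29
w2 = 8874 / 29
w2 = 306 RPM

306 RPM


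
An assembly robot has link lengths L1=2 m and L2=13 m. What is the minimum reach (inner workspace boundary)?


Given: L1 = 2 m, L2 = 13 m
For a 2-link planar arm, min reach = |L1 - L2| (second link folded back)
Min reach = |2 - 13|
Min reach = 11 m

11 m


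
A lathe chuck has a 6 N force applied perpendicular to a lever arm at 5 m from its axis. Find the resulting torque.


Given: F = 6 N, r = 5 m, angle = 90 deg (perpendicular)
Using tau = F * r * sin(90)
sin(90) = 1
tau = 6 * 5 * 1
tau = 30 Nm

30 Nm


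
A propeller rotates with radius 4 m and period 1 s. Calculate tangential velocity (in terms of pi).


Given: radius r = 4 m, period T = 1 s
Using v = 2*pi*r / T
v = 2*pi*4 / 1
v = 8*pi / 1
v = 8*pi m/s

8*pi m/s


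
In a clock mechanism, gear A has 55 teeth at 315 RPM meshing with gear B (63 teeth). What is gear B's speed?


Given: N1 = 55 teeth, w1 = 315 RPM, N2 = 63 teeth
Using N1*w1 = N2*w2
w2 = N1*w1 / N2
w2 = 55*315 / 63
w2 = 17325 / 63
w2 = 275 RPM

275 RPM


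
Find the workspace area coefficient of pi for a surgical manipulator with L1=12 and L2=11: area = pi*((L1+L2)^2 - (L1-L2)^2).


Given: L1 = 12, L2 = 11
(L1+L2)^2 = (23)^2 = 529
(L1-L2)^2 = (1)^2 = 1
Difference = 529 - 1 = 528
This equals 4*L1*L2 = 4*12*11 = 528
Workspace area = 528*pi

528


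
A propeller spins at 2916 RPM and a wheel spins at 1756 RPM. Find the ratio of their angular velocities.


Given: RPM_A = 2916, RPM_B = 1756
omega = 2*pi*RPM/60, so omega_A/omega_B = RPM_A / RPM_B
omega_A/omega_B = 2916 / 1756
omega_A/omega_B = 729/439

729/439


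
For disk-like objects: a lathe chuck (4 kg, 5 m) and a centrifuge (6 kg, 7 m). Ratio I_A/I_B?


Given: M1=4 kg, R1=5 m, M2=6 kg, R2=7 m
For a disk: I = (1/2)*M*R^2, so I_A/I_B = (M1*R1^2)/(M2*R2^2)
M1*R1^2 = 4*25 = 100
M2*R2^2 = 6*49 = 294
I_A/I_B = 100/294 = 50/147

50/147


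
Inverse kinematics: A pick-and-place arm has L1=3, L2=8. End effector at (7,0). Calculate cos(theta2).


Given: L1 = 3, L2 = 8, target (x, y) = (7, 0)
Using cos(theta2) = (x^2 + y^2 - L1^2 - L2^2) / (2*L1*L2)
x^2 + y^2 = 7^2 + 0 = 49
L1^2 + L2^2 = 9 + 64 = 73
Numerator = 49 - 73 = -24
Denominator = 2*3*8 = 48
cos(theta2) = -24/48 = -1/2

-1/2


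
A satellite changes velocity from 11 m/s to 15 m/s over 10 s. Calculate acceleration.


Given: initial velocity v0 = 11 m/s, final velocity v = 15 m/s, time t = 10 s
Using a = (v - v0) / t
a = (15 - 11) / 10
a = 4 / 10
a = 2/5 m/s^2

2/5 m/s^2


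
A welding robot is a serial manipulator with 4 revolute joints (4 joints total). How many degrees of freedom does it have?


Given: serial robot with 4 revolute joints
DOF contribution per joint type: revolute=1, prismatic=1, spherical=3, fixed=0
DOF = 4*1
DOF = 4

4


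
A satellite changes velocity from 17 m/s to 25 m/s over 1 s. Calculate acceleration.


Given: initial velocity v0 = 17 m/s, final velocity v = 25 m/s, time t = 1 s
Using a = (v - v0) / t
a = (25 - 17) / 1
a = 8 / 1
a = 8 m/s^2

8 m/s^2


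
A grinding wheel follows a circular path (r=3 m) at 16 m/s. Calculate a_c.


Given: v = 16 m/s, r = 3 m
Using a_c = v^2 / r
a_c = 16^2 / 3
a_c = 256 / 3
a_c = 256/3 m/s^2

256/3 m/s^2


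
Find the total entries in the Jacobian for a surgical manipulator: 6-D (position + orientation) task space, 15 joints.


Given: task space dimension = 6, joints = 15
Jacobian is a 6 x 15 matrix
Total entries = rows * columns
Total = 6 * 15
Total = 90

90


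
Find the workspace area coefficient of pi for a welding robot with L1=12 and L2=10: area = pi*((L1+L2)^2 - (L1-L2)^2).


Given: L1 = 12, L2 = 10
(L1+L2)^2 = (22)^2 = 484
(L1-L2)^2 = (2)^2 = 4
Difference = 484 - 4 = 480
This equals 4*L1*L2 = 4*12*10 = 480
Workspace area = 480*pi

480
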